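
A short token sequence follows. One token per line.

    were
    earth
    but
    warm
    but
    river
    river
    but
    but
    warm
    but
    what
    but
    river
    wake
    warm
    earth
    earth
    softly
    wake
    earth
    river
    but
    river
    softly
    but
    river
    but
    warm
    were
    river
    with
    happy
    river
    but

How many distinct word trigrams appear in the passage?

35 tokens → 33 trigram windows in total.
Repeated trigrams (each contributes count−1 duplicates):
  but warm but: 2
1 duplicate windows → 33 − 1 = 32 distinct.

32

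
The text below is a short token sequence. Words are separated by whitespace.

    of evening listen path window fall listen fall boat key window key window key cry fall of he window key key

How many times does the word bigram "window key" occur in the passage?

Scanning the 20 overlapping bigram windows for "window key":
  position 11–12: window key
  position 13–14: window key
  position 19–20: window key

3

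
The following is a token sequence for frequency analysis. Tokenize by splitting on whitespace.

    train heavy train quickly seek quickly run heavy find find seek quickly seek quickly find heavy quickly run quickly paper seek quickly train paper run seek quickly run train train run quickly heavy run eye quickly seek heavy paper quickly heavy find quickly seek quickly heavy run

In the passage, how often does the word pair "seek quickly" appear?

Scanning the 46 overlapping bigram windows for "seek quickly":
  position 5–6: seek quickly
  position 11–12: seek quickly
  position 13–14: seek quickly
  position 21–22: seek quickly
  position 26–27: seek quickly
  position 44–45: seek quickly

6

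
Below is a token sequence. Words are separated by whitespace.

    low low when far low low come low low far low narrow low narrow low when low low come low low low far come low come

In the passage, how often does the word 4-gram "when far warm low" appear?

0

Scanning the 23 overlapping 4-gram windows for "when far warm low":
  (none found)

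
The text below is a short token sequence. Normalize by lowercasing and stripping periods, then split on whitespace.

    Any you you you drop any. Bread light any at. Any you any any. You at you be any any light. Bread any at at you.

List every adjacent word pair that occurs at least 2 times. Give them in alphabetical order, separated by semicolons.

Bigram counts meeting the condition (at least 2 times):
  any any: 2
  any at: 2
  any you: 3
  at you: 2
  you you: 2

any any; any at; any you; at you; you you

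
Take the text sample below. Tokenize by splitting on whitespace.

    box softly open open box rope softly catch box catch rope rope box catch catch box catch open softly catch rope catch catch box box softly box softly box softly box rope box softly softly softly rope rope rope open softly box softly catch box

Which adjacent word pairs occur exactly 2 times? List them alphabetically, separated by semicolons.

box rope; catch catch; catch rope; open softly; rope box; softly softly

Bigram counts meeting the condition (exactly 2 times):
  box rope: 2
  catch catch: 2
  catch rope: 2
  open softly: 2
  rope box: 2
  softly softly: 2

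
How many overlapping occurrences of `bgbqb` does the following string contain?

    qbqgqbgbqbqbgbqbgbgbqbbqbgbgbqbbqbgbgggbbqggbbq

4

Sliding a length-5 window over the 47 characters (43 positions):
  position 6–10: bgbqb
  position 12–16: bgbqb
  position 18–22: bgbqb
  position 27–31: bgbqb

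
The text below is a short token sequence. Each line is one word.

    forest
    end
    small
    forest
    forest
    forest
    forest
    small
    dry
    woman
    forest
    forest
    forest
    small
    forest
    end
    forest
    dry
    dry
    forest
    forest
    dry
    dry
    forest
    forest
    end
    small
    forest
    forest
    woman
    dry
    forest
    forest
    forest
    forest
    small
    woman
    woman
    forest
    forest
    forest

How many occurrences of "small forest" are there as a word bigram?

Scanning the 40 overlapping bigram windows for "small forest":
  position 3–4: small forest
  position 14–15: small forest
  position 27–28: small forest

3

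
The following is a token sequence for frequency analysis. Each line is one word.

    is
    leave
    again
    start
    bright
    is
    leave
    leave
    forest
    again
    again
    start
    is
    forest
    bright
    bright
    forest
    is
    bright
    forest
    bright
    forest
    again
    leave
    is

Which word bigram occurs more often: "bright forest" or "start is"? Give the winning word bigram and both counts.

"bright forest" (3 vs 1)

"bright forest": 3 occurrences
"start is": 1 occurrence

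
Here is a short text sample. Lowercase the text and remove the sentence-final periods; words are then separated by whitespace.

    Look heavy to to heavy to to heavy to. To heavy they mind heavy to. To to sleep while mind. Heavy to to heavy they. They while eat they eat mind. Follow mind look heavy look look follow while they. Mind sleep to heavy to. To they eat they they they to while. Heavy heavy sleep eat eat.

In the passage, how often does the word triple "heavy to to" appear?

Scanning the 56 overlapping trigram windows for "heavy to to":
  position 2–4: heavy to to
  position 5–7: heavy to to
  position 8–10: heavy to to
  position 14–16: heavy to to
  position 21–23: heavy to to
  position 44–46: heavy to to

6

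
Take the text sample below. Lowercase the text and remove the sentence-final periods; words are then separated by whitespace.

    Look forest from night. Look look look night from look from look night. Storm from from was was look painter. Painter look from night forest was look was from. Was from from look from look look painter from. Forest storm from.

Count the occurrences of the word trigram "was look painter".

1

Scanning the 39 overlapping trigram windows for "was look painter":
  position 18–20: was look painter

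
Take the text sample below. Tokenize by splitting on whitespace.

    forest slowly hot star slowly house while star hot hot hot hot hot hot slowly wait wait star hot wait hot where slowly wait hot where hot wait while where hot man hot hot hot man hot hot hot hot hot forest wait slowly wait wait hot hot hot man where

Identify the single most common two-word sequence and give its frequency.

Bigram frequencies (highest first):
  hot hot: 13
  slowly wait: 3
  wait hot: 3
  hot man: 3
  star hot: 2
  wait wait: 2
  … (20 more, each ≤ 2)

"hot hot", 13 times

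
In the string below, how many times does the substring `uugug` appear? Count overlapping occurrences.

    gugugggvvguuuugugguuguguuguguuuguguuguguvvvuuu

5

Sliding a length-5 window over the 46 characters (42 positions):
  position 13–17: uugug
  position 19–23: uugug
  position 24–28: uugug
  position 30–34: uugug
  position 35–39: uugug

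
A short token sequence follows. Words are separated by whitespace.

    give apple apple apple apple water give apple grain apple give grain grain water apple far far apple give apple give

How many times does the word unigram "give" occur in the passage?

5

Scanning the 21 tokens for "give":
  position 1: give
  position 7: give
  position 11: give
  position 19: give
  position 21: give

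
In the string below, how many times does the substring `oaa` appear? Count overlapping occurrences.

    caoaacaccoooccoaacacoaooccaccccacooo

2

Sliding a length-3 window over the 36 characters (34 positions):
  position 3–5: oaa
  position 15–17: oaa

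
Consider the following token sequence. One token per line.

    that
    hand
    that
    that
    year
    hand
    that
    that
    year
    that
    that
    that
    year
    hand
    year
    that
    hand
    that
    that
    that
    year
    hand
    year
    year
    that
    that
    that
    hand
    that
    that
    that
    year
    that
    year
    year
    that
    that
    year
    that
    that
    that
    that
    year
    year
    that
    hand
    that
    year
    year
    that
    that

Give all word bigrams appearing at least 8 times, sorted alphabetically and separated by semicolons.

Bigram counts meeting the condition (at least 8 times):
  that that: 15
  that year: 9
  year that: 8

that that; that year; year that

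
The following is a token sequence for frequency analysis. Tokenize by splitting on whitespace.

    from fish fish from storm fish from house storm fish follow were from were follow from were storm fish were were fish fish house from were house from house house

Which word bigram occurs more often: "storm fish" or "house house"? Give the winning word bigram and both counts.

"storm fish": 3 occurrences
"house house": 1 occurrence

"storm fish" (3 vs 1)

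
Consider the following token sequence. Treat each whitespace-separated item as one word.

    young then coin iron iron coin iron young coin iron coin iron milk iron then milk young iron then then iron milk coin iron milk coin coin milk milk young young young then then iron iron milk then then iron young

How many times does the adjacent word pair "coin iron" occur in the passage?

Scanning the 40 overlapping bigram windows for "coin iron":
  position 3–4: coin iron
  position 6–7: coin iron
  position 9–10: coin iron
  position 11–12: coin iron
  position 23–24: coin iron

5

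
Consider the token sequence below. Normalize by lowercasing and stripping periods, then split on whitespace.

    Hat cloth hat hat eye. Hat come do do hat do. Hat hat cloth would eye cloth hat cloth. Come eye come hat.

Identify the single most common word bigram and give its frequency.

"hat cloth", 3 times

Bigram frequencies (highest first):
  hat cloth: 3
  cloth hat: 2
  hat hat: 2
  do hat: 2
  hat eye: 1
  eye hat: 1
  … (11 more, each ≤ 1)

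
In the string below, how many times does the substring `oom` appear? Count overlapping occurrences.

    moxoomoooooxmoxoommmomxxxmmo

Sliding a length-3 window over the 28 characters (26 positions):
  position 4–6: oom
  position 16–18: oom

2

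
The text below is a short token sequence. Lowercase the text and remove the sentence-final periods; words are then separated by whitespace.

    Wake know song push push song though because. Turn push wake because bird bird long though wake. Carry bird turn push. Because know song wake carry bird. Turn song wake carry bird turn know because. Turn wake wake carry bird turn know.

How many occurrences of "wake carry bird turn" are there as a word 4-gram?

4

Scanning the 39 overlapping 4-gram windows for "wake carry bird turn":
  position 17–20: wake carry bird turn
  position 25–28: wake carry bird turn
  position 30–33: wake carry bird turn
  position 38–41: wake carry bird turn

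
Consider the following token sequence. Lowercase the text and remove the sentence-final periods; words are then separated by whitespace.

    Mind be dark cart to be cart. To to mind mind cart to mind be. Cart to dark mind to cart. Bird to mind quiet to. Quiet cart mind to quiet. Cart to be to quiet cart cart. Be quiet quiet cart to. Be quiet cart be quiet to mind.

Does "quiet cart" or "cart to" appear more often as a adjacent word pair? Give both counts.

"cart to" (6 vs 5)

"quiet cart": 5 occurrences
"cart to": 6 occurrences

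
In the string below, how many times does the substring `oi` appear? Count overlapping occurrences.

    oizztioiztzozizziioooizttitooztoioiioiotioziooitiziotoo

7

Sliding a length-2 window over the 55 characters (54 positions):
  position 1–2: oi
  position 7–8: oi
  position 21–22: oi
  position 32–33: oi
  position 34–35: oi
  position 37–38: oi
  position 46–47: oi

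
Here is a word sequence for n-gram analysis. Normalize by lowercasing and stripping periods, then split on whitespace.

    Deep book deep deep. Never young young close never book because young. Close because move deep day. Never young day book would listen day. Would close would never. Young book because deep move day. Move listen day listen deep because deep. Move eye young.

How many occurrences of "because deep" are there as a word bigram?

2

Scanning the 43 overlapping bigram windows for "because deep":
  position 31–32: because deep
  position 40–41: because deep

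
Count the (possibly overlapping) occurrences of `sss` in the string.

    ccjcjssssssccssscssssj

7

Sliding a length-3 window over the 22 characters (20 positions):
  position 6–8: sss
  position 7–9: sss
  position 8–10: sss
  position 9–11: sss
  position 14–16: sss
  position 18–20: sss
  position 19–21: sss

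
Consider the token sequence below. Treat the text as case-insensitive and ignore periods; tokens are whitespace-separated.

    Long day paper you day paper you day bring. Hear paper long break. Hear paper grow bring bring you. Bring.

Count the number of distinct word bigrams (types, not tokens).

15

20 tokens → 19 bigram windows in total.
Repeated bigrams (each contributes count−1 duplicates):
  day paper: 2
  hear paper: 2
  paper you: 2
  you day: 2
4 duplicate windows → 19 − 4 = 15 distinct.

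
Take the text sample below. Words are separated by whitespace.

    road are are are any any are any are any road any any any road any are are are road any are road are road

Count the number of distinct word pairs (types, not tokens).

25 tokens → 24 bigram windows in total.
Repeated bigrams (each contributes count−1 duplicates):
  any are: 4
  are are: 4
  any any: 3
  are any: 3
  are road: 3
  road any: 3
  any road: 2
  road are: 2
16 duplicate windows → 24 − 16 = 8 distinct.

8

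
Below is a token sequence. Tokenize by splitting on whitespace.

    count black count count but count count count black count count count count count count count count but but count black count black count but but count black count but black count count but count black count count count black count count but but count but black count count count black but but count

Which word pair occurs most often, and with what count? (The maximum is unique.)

"count count", 16 times

Bigram frequencies (highest first):
  count count: 16
  black count: 9
  count black: 8
  count but: 7
  but count: 6
  but but: 4
  … (2 more, each ≤ 2)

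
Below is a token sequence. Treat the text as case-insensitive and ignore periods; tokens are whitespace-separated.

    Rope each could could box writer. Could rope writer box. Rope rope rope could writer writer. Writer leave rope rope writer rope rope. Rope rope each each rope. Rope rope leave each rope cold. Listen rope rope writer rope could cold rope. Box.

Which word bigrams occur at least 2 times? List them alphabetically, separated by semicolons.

each rope; rope could; rope each; rope rope; rope writer; writer rope; writer writer

Bigram counts meeting the condition (at least 2 times):
  each rope: 2
  rope could: 2
  rope each: 2
  rope rope: 9
  rope writer: 3
  writer rope: 2
  writer writer: 2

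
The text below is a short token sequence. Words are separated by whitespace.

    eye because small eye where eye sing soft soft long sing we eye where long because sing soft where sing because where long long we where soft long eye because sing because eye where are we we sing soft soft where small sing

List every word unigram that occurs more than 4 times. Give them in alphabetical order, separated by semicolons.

Unigram counts meeting the condition (more than 4 times):
  because: 5
  eye: 6
  long: 5
  sing: 7
  soft: 6
  where: 7

because; eye; long; sing; soft; where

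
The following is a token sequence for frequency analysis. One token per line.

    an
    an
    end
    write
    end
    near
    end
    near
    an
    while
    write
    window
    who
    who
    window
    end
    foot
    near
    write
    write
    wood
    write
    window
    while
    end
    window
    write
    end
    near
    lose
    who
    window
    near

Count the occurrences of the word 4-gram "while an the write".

Scanning the 30 overlapping 4-gram windows for "while an the write":
  (none found)

0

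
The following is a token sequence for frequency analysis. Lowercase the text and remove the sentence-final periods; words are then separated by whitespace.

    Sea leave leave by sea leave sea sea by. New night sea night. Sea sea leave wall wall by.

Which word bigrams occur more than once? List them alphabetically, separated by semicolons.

night sea; sea leave; sea sea

Bigram counts meeting the condition (more than once):
  night sea: 2
  sea leave: 3
  sea sea: 2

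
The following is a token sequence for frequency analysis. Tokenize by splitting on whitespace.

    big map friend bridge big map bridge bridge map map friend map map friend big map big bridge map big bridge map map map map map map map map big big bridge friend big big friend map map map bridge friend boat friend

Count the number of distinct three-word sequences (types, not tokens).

30

43 tokens → 41 trigram windows in total.
Repeated trigrams (each contributes count−1 duplicates):
  map map map: 7
  big bridge map: 2
  bridge map map: 2
  friend map map: 2
  map big bridge: 2
  map map friend: 2
11 duplicate windows → 41 − 11 = 30 distinct.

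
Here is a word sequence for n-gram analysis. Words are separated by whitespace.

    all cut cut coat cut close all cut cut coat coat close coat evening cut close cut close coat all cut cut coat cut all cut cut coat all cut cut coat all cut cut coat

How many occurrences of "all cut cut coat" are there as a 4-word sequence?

Scanning the 33 overlapping 4-gram windows for "all cut cut coat":
  position 1–4: all cut cut coat
  position 7–10: all cut cut coat
  position 20–23: all cut cut coat
  position 25–28: all cut cut coat
  position 29–32: all cut cut coat
  position 33–36: all cut cut coat

6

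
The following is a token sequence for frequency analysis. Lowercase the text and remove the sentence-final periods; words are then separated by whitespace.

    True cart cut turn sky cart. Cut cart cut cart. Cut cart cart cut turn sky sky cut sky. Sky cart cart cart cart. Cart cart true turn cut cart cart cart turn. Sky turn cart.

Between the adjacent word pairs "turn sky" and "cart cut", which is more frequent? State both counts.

"cart cut" (5 vs 3)

"turn sky": 3 occurrences
"cart cut": 5 occurrences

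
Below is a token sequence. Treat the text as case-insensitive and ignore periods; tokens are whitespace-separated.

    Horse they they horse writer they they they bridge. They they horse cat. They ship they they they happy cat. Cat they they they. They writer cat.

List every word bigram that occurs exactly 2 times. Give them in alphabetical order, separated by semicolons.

Bigram counts meeting the condition (exactly 2 times):
  cat they: 2
  they horse: 2

cat they; they horse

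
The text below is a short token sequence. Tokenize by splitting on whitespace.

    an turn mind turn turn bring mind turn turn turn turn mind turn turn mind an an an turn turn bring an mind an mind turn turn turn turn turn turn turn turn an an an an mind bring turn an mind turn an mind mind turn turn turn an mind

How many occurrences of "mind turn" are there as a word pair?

6

Scanning the 50 overlapping bigram windows for "mind turn":
  position 3–4: mind turn
  position 7–8: mind turn
  position 12–13: mind turn
  position 25–26: mind turn
  position 42–43: mind turn
  position 46–47: mind turn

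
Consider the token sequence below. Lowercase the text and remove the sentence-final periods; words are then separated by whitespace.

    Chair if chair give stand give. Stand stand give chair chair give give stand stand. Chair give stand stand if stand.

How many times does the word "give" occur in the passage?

6

Scanning the 21 tokens for "give":
  position 4: give
  position 6: give
  position 9: give
  position 12: give
  position 13: give
  position 17: give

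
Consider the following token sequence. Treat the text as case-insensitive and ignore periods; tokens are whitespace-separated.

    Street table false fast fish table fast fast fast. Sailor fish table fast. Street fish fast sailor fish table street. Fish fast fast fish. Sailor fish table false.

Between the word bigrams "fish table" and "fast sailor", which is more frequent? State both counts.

"fish table": 4 occurrences
"fast sailor": 2 occurrences

"fish table" (4 vs 2)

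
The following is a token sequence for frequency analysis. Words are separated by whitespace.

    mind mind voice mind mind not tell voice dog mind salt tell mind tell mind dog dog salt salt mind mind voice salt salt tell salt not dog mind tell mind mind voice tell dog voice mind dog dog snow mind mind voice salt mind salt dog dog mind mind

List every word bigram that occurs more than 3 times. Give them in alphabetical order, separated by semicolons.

mind mind; mind voice

Bigram counts meeting the condition (more than 3 times):
  mind mind: 6
  mind voice: 4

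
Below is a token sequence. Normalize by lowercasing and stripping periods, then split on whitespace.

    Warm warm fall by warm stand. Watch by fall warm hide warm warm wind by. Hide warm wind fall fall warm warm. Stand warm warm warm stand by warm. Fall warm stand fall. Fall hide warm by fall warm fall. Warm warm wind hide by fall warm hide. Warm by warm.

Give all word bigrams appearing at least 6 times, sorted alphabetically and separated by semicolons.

fall warm; warm warm

Bigram counts meeting the condition (at least 6 times):
  fall warm: 6
  warm warm: 6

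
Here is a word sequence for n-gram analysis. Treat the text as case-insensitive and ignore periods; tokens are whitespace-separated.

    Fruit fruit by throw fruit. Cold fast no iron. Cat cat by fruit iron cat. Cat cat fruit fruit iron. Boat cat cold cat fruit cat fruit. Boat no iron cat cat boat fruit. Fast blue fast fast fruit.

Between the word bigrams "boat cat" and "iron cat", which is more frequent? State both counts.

"iron cat" (3 vs 1)

"boat cat": 1 occurrence
"iron cat": 3 occurrences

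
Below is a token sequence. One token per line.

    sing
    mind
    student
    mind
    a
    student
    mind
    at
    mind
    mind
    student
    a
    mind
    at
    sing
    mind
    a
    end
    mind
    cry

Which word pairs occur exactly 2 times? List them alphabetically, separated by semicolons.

mind a; mind at; mind student; sing mind; student mind

Bigram counts meeting the condition (exactly 2 times):
  mind a: 2
  mind at: 2
  mind student: 2
  sing mind: 2
  student mind: 2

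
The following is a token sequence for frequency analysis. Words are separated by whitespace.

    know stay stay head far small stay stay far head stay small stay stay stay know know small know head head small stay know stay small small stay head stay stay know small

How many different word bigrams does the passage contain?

33 tokens → 32 bigram windows in total.
Repeated bigrams (each contributes count−1 duplicates):
  stay stay: 5
  small stay: 4
  stay know: 3
  head stay: 2
  know small: 2
  know stay: 2
  stay head: 2
  stay small: 2
14 duplicate windows → 32 − 14 = 18 distinct.

18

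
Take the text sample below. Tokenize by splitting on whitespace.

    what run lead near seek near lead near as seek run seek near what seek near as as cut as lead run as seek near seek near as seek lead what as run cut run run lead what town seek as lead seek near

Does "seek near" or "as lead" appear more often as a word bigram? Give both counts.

"seek near" (6 vs 2)

"seek near": 6 occurrences
"as lead": 2 occurrences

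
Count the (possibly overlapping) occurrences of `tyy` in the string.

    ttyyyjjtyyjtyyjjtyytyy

5

Sliding a length-3 window over the 22 characters (20 positions):
  position 2–4: tyy
  position 8–10: tyy
  position 12–14: tyy
  position 17–19: tyy
  position 20–22: tyy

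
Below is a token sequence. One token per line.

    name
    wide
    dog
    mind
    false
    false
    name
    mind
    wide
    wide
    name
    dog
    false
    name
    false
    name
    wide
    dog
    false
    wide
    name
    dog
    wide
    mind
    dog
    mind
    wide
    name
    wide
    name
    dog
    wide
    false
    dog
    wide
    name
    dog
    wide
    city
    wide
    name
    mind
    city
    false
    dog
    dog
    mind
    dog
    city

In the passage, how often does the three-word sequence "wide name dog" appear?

Scanning the 47 overlapping trigram windows for "wide name dog":
  position 10–12: wide name dog
  position 20–22: wide name dog
  position 29–31: wide name dog
  position 35–37: wide name dog

4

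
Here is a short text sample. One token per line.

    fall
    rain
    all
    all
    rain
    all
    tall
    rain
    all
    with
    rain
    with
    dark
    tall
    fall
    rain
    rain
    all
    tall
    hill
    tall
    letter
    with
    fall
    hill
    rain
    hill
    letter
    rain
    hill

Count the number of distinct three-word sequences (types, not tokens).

30 tokens → 28 trigram windows in total.
Repeated trigrams (each contributes count−1 duplicates):
  rain all tall: 2
1 duplicate windows → 28 − 1 = 27 distinct.

27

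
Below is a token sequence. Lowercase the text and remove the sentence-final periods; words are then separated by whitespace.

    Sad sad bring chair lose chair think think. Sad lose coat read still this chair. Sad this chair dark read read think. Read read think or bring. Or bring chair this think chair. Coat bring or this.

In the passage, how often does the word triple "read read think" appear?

2

Scanning the 35 overlapping trigram windows for "read read think":
  position 20–22: read read think
  position 23–25: read read think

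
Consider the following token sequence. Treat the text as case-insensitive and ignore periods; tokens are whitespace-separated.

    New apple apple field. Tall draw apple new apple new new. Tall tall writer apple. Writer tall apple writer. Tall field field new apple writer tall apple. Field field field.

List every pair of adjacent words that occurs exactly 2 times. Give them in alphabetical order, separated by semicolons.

apple field; apple new; tall apple

Bigram counts meeting the condition (exactly 2 times):
  apple field: 2
  apple new: 2
  tall apple: 2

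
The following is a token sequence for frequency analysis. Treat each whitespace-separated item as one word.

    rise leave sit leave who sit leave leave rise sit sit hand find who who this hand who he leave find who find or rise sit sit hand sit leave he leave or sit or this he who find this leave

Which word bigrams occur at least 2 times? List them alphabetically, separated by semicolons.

find who; he leave; rise sit; sit hand; sit leave; sit sit; who find

Bigram counts meeting the condition (at least 2 times):
  find who: 2
  he leave: 2
  rise sit: 2
  sit hand: 2
  sit leave: 3
  sit sit: 2
  who find: 2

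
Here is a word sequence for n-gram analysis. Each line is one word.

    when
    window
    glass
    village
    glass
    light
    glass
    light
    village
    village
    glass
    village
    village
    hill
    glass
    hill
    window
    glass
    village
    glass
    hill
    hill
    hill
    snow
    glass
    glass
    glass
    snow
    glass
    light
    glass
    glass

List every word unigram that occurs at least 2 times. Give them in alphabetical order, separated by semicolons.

glass; hill; light; snow; village; window

Unigram counts meeting the condition (at least 2 times):
  glass: 13
  hill: 5
  light: 3
  snow: 2
  village: 6
  window: 2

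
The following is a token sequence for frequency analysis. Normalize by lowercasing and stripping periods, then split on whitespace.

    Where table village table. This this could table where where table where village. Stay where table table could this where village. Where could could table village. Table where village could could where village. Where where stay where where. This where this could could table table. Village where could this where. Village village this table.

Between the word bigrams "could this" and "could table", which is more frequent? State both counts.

"could table" (3 vs 2)

"could this": 2 occurrences
"could table": 3 occurrences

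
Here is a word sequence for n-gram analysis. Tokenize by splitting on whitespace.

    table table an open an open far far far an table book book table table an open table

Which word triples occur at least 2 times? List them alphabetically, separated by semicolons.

Trigram counts meeting the condition (at least 2 times):
  table an open: 2
  table table an: 2

table an open; table table an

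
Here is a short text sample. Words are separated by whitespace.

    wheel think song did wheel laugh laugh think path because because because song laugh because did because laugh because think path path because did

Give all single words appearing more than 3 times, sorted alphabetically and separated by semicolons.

Unigram counts meeting the condition (more than 3 times):
  because: 7
  laugh: 4

because; laugh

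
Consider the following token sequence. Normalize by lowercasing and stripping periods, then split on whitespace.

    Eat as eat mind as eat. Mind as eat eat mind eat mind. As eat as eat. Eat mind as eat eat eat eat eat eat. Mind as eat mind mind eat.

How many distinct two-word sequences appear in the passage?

7

32 tokens → 31 bigram windows in total.
Repeated bigrams (each contributes count−1 duplicates):
  as eat: 7
  eat eat: 7
  eat mind: 7
  mind as: 5
  eat as: 2
  mind eat: 2
24 duplicate windows → 31 − 24 = 7 distinct.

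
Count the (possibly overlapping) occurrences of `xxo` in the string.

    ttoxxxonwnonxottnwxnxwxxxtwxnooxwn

1

Sliding a length-3 window over the 34 characters (32 positions):
  position 5–7: xxo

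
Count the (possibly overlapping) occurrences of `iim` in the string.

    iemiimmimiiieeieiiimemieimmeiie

Sliding a length-3 window over the 31 characters (29 positions):
  position 4–6: iim
  position 18–20: iim

2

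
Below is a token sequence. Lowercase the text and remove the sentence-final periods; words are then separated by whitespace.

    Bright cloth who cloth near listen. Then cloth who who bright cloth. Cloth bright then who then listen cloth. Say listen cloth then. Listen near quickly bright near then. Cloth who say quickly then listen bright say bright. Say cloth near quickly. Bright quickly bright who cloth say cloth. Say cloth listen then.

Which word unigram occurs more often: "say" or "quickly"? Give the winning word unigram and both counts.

"say": 6 occurrences
"quickly": 4 occurrences

"say" (6 vs 4)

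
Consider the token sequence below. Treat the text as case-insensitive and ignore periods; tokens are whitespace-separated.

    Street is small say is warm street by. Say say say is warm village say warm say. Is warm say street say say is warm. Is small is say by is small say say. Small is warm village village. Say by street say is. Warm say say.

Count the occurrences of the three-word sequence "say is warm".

5

Scanning the 45 overlapping trigram windows for "say is warm":
  position 4–6: say is warm
  position 11–13: say is warm
  position 17–19: say is warm
  position 23–25: say is warm
  position 43–45: say is warm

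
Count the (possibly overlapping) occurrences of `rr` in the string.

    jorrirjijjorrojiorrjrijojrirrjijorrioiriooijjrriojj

6

Sliding a length-2 window over the 51 characters (50 positions):
  position 3–4: rr
  position 12–13: rr
  position 18–19: rr
  position 28–29: rr
  position 34–35: rr
  position 46–47: rr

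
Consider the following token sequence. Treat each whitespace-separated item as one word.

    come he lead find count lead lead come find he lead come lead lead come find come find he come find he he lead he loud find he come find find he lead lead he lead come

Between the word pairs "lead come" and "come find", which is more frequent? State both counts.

"come find" (5 vs 4)

"lead come": 4 occurrences
"come find": 5 occurrences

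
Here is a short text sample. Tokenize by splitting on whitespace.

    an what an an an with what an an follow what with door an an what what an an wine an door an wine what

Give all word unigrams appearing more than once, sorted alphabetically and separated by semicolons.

an; door; what; wine; with

Unigram counts meeting the condition (more than once):
  an: 12
  door: 2
  what: 6
  wine: 2
  with: 2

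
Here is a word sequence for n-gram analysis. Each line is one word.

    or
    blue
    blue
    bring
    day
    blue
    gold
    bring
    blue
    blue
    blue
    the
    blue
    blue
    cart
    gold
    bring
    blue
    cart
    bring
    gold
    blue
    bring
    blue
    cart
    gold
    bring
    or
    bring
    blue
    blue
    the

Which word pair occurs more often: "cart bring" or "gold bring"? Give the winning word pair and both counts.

"cart bring": 1 occurrence
"gold bring": 3 occurrences

"gold bring" (3 vs 1)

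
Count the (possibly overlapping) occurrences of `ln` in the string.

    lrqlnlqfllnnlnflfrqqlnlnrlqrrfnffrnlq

Sliding a length-2 window over the 37 characters (36 positions):
  position 4–5: ln
  position 10–11: ln
  position 13–14: ln
  position 21–22: ln
  position 23–24: ln

5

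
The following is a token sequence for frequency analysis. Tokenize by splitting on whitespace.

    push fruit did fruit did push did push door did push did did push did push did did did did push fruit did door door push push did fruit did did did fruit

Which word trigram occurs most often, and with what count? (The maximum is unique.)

"did push did", 4 times

Trigram frequencies (highest first):
  did push did: 4
  did did did: 3
  push fruit did: 2
  did fruit did: 2
  push did push: 2
  push did did: 2
  … (15 more, each ≤ 2)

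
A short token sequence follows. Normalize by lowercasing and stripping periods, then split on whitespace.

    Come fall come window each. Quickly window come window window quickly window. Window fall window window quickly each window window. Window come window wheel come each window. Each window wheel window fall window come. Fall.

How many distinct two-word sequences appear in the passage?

17

35 tokens → 34 bigram windows in total.
Repeated bigrams (each contributes count−1 duplicates):
  window window: 5
  come window: 3
  each window: 3
  window come: 3
  come fall: 2
  fall window: 2
  quickly window: 2
  window each: 2
  … (3 more repeated)
17 duplicate windows → 34 − 17 = 17 distinct.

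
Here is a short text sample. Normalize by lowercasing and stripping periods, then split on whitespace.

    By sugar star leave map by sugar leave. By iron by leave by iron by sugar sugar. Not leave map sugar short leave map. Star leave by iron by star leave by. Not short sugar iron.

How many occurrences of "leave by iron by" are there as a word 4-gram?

Scanning the 33 overlapping 4-gram windows for "leave by iron by":
  position 8–11: leave by iron by
  position 12–15: leave by iron by
  position 26–29: leave by iron by

3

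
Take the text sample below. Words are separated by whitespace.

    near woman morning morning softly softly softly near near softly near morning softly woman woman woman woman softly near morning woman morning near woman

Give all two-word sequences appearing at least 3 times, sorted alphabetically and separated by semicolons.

softly near; woman woman

Bigram counts meeting the condition (at least 3 times):
  softly near: 3
  woman woman: 3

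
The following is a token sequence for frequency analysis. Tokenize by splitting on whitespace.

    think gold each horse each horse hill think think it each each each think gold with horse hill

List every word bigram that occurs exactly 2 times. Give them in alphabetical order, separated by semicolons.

each each; each horse; horse hill; think gold

Bigram counts meeting the condition (exactly 2 times):
  each each: 2
  each horse: 2
  horse hill: 2
  think gold: 2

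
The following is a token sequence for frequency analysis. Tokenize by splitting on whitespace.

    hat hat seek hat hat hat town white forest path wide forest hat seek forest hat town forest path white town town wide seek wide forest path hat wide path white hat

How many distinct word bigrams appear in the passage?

22

32 tokens → 31 bigram windows in total.
Repeated bigrams (each contributes count−1 duplicates):
  forest path: 3
  hat hat: 3
  forest hat: 2
  hat seek: 2
  hat town: 2
  path white: 2
  wide forest: 2
9 duplicate windows → 31 − 9 = 22 distinct.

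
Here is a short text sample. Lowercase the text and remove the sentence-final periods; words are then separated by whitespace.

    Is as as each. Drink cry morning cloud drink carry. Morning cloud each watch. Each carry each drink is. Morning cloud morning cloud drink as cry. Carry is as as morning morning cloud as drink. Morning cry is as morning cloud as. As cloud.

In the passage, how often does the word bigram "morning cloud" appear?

Scanning the 43 overlapping bigram windows for "morning cloud":
  position 7–8: morning cloud
  position 11–12: morning cloud
  position 20–21: morning cloud
  position 22–23: morning cloud
  position 32–33: morning cloud
  position 40–41: morning cloud

6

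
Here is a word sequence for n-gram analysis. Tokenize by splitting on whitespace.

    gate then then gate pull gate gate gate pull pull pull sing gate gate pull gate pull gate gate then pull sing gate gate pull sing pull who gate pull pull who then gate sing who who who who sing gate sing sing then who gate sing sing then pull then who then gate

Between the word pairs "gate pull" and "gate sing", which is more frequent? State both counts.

"gate pull": 6 occurrences
"gate sing": 3 occurrences

"gate pull" (6 vs 3)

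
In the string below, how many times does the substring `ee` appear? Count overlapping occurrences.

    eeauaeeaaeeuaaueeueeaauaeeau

6

Sliding a length-2 window over the 28 characters (27 positions):
  position 1–2: ee
  position 6–7: ee
  position 10–11: ee
  position 16–17: ee
  position 19–20: ee
  position 25–26: ee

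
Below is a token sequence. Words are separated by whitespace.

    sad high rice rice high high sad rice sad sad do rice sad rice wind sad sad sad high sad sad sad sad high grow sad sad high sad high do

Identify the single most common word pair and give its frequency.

Bigram frequencies (highest first):
  sad sad: 7
  sad high: 5
  high sad: 3
  sad rice: 2
  rice sad: 2
  high rice: 1
  … (10 more, each ≤ 1)

"sad sad", 7 times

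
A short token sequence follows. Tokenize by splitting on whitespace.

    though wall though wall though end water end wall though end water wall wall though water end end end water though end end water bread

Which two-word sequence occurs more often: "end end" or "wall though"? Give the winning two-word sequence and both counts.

"end end": 3 occurrences
"wall though": 4 occurrences

"wall though" (4 vs 3)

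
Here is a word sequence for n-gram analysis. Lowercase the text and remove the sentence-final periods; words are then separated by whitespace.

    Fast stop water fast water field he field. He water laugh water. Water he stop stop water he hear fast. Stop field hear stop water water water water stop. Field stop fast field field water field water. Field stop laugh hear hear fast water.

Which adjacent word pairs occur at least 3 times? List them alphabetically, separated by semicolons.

Bigram counts meeting the condition (at least 3 times):
  stop water: 3
  water field: 3
  water water: 4

stop water; water field; water water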